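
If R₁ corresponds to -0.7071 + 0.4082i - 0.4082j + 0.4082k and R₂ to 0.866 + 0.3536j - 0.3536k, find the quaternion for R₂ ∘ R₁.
-0.3237 + 0.3535i - 0.7479j + 0.4592k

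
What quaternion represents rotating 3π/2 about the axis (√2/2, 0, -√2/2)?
-0.7071 + 0.5i - 0.5k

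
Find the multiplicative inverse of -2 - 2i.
-0.25 + 0.25i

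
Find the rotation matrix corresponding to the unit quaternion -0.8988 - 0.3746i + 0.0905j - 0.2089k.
[[0.8963, -0.4433, -0.0062], [0.3077, 0.6321, -0.7112], [0.3192, 0.6356, 0.703]]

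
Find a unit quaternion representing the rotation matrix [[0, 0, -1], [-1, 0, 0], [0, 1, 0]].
-0.5 - 0.5i + 0.5j + 0.5k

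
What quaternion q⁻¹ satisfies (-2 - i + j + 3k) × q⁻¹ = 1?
-0.1333 + 0.0667i - 0.0667j - 0.2k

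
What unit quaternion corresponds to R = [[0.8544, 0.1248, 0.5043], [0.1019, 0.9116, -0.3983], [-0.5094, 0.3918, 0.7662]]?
0.9397 + 0.2102i + 0.2697j - 0.0061k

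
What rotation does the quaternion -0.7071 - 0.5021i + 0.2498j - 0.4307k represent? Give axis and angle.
axis = (-0.7101, 0.3533, -0.6091), θ = 3π/2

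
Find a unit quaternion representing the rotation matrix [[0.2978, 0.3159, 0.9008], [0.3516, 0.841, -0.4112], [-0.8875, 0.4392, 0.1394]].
0.7547 + 0.2817i + 0.5924j + 0.0118k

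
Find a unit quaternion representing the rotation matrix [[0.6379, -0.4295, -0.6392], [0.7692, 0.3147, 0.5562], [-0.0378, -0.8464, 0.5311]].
0.788 - 0.445i - 0.1908j + 0.3803k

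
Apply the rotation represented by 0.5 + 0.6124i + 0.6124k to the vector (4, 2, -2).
(-1.725, 2.674, 3.725)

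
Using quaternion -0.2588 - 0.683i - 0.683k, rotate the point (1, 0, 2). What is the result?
(1.933, -0.354, 1.067)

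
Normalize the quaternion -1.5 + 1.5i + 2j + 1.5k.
-0.4575 + 0.4575i + 0.61j + 0.4575k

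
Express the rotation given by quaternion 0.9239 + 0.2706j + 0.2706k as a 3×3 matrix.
[[0.7071, -0.5, 0.5], [0.5, 0.8536, 0.1464], [-0.5, 0.1464, 0.8536]]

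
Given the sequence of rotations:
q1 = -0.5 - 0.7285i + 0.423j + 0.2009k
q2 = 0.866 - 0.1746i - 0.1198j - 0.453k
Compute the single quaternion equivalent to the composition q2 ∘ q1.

q2 · q1 = -0.4185 - 0.376i + 0.7913j + 0.2393k
-0.4185 - 0.376i + 0.7913j + 0.2393k


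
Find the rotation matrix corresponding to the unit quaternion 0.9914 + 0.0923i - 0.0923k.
[[0.983, 0.183, -0.017], [-0.183, 0.9659, -0.183], [-0.017, 0.183, 0.983]]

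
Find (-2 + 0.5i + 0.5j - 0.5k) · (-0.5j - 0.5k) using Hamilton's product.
-0.5i + 1.25j + 0.75k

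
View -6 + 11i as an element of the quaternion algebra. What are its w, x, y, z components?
-6 + 11i + 0j + 0k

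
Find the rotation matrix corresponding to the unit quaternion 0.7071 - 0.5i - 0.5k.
[[0.5, 0.7071, 0.5], [-0.7071, 0, 0.7071], [0.5, -0.7071, 0.5]]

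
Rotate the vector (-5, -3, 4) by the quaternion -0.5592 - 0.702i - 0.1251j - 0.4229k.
(0.772, -4.93, -5.01)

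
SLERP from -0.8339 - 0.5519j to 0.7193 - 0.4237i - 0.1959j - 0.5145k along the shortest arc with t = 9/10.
-0.7735 + 0.3961i + 0.1163j + 0.481k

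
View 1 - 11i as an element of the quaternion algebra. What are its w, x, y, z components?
1 - 11i + 0j + 0k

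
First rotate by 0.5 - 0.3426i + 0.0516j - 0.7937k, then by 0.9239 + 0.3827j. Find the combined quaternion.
0.4422 - 0.6203i + 0.239j - 0.6022k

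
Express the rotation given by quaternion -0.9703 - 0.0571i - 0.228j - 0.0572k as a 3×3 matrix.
[[0.8895, -0.085, 0.449], [0.137, 0.9869, -0.0847], [-0.4359, 0.1369, 0.8895]]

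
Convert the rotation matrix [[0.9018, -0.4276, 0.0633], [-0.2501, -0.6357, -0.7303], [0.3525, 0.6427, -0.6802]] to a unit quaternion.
0.3827 + 0.8969i - 0.1889j + 0.1159k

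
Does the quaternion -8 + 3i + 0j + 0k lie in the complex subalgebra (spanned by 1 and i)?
Yes. The quaternion -8 + 3i has j- and k-coefficients y = z = 0, so it lies in the complex subalgebra spanned by 1 and i.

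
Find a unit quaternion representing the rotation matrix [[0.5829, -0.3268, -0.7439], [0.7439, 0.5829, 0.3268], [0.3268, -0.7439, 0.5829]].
0.829 - 0.3229i - 0.3229j + 0.3229k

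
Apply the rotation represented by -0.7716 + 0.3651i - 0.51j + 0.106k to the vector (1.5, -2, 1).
(1.968, -1.771, 0.492)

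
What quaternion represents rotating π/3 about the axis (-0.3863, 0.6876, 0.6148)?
0.866 - 0.1931i + 0.3438j + 0.3074k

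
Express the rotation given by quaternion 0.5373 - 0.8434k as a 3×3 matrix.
[[-0.4226, 0.9063, 0], [-0.9063, -0.4226, 0], [0, 0, 1]]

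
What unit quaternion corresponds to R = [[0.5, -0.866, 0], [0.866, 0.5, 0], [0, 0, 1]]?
0.866 + 0.5k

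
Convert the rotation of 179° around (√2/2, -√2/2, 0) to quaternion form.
0.0087 + 0.7071i - 0.7071j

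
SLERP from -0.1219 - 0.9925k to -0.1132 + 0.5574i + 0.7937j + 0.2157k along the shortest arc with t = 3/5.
0.0198 - 0.4165i - 0.5931j - 0.6887k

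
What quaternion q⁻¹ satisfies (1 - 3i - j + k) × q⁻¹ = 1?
0.0833 + 0.25i + 0.0833j - 0.0833k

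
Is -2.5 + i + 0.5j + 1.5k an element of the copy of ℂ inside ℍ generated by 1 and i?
No. The quaternion -2.5 + i + 0.5j + 1.5k has j-coefficient y = 0.5 and k-coefficient z = 1.5, not both zero, so it does not lie in the complex subalgebra spanned by 1 and i.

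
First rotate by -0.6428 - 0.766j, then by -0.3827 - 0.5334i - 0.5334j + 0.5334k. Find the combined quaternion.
-0.1626 + 0.7515i + 0.636j + 0.0657k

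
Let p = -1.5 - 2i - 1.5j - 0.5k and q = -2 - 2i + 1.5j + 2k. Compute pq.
2.25 + 4.75i + 5.75j - 8k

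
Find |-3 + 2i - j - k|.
√15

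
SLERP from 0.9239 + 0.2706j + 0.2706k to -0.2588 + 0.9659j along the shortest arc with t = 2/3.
0.2339 + 0.963j + 0.1336k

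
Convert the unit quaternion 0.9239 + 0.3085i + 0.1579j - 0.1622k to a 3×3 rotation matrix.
[[0.8975, 0.3971, 0.1917], [-0.2023, 0.757, -0.6213], [-0.3918, 0.5188, 0.7598]]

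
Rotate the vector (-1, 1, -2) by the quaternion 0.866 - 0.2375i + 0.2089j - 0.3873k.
(-1.133, 0.858, -1.995)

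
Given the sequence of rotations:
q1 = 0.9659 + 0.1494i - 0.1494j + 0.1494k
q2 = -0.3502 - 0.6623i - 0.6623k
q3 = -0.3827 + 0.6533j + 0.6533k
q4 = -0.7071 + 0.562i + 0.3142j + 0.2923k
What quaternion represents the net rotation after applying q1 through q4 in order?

q2 · q1 = -0.1404 - 0.791i + 0.0523j - 0.5931k
q3 · q2 · q1 = 0.407 - 0.1189i - 0.6285j + 0.652k
q4 · q3 · q2 · q1 = -0.2141 + 0.7014i + 0.1711j - 0.6579k
-0.2141 + 0.7014i + 0.1711j - 0.6579k


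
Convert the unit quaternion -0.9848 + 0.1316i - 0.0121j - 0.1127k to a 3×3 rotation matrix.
[[0.9743, -0.2252, -0.0058], [0.2188, 0.94, 0.2619], [-0.0535, -0.2565, 0.9651]]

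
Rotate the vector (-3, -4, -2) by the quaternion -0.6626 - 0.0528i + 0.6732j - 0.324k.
(4.067, -3.2, -1.49)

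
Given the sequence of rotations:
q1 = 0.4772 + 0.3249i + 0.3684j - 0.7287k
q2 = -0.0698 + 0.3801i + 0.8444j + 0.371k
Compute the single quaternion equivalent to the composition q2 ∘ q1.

q2 · q1 = -0.1975 - 0.5933i + 0.7748j + 0.0936k
-0.1975 - 0.5933i + 0.7748j + 0.0936k


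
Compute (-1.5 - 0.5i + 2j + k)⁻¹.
-0.2 + 0.0667i - 0.2667j - 0.1333k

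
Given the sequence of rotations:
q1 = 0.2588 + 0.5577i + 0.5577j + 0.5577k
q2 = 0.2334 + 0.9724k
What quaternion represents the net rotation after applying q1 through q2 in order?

q2 · q1 = -0.4819 - 0.4121i + 0.6725j + 0.3818k
-0.4819 - 0.4121i + 0.6725j + 0.3818k


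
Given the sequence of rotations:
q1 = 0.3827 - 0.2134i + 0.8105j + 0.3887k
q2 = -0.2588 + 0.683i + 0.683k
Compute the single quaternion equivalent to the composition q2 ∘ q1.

q2 · q1 = -0.2188 - 0.237i - 0.621j + 0.7144k
-0.2188 - 0.237i - 0.621j + 0.7144k


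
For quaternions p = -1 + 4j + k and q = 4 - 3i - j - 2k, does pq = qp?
No: pq = 2 - 4i + 14j + 18k ≠ 2 + 10i + 20j - 6k = qp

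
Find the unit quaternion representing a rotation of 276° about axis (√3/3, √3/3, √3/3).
-0.7431 + 0.3863i + 0.3863j + 0.3863k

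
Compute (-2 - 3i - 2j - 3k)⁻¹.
-0.0769 + 0.1154i + 0.0769j + 0.1154k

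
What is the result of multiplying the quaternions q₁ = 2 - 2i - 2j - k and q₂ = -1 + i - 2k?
-2 + 8i - 3j - k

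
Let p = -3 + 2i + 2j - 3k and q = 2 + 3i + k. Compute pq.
-9 - 3i - 7j - 15k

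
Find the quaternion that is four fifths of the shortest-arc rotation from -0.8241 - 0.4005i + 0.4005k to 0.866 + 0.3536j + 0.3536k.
-0.9266 - 0.0933i - 0.2999j - 0.2066k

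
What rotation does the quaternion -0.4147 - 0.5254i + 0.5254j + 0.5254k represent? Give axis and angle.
axis = (-√3/3, √3/3, √3/3), θ = 229°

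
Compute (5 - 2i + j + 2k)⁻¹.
0.1471 + 0.0588i - 0.0294j - 0.0588k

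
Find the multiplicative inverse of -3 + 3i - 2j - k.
-0.1304 - 0.1304i + 0.087j + 0.0435k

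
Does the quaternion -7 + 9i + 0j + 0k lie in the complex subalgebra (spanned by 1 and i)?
Yes. The quaternion -7 + 9i has j- and k-coefficients y = z = 0, so it lies in the complex subalgebra spanned by 1 and i.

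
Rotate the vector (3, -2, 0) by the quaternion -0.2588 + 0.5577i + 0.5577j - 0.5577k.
(-1.399, 3.22, 0.821)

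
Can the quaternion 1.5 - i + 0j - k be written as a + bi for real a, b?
No. The quaternion 1.5 - i - k has j-coefficient y = 0 and k-coefficient z = -1, not both zero, so it does not lie in the complex subalgebra spanned by 1 and i.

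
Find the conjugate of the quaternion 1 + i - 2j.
1 - i + 2j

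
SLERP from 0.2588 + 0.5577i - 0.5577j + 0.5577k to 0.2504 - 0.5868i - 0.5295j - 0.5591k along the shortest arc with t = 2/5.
0.0597 + 0.7066i - 0.1338j + 0.6923k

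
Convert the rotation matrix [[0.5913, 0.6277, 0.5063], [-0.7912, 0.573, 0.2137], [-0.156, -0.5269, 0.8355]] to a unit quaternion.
0.866 - 0.2138i + 0.1912j - 0.4096k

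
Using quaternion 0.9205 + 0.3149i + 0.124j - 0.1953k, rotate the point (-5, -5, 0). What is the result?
(-6.653, -2.22, -0.9)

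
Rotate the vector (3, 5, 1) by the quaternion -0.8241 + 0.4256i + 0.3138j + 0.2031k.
(4.827, 3.402, -0.359)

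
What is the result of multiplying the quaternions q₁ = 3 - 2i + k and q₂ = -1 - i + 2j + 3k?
-8 - 3i + 11j + 4k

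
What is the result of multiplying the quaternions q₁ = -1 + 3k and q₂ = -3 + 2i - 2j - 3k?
12 + 4i + 8j - 6k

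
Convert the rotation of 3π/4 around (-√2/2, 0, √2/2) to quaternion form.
0.3827 - 0.6533i + 0.6533k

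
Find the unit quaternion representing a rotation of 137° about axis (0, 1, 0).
0.3665 + 0.9304j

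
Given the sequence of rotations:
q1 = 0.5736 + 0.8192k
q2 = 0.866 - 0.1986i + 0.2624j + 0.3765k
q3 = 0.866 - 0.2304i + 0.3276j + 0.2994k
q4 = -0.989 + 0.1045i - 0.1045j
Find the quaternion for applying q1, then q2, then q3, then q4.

q2 · q1 = 0.1883 + 0.101i + 0.3132j + 0.9254k
q3 · q2 · q1 = -0.1933 + 0.2535i + 0.5764j + 0.7525k
q4 · q3 · q2 · q1 = 0.2249 - 0.3495i - 0.6285j - 0.6575k
0.2249 - 0.3495i - 0.6285j - 0.6575k


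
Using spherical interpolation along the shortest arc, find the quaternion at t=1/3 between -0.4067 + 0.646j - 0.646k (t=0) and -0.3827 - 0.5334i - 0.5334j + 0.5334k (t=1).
-0.1502 + 0.2079i + 0.6835j - 0.6835k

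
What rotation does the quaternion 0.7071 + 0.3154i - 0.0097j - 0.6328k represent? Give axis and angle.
axis = (0.446, -0.0137, -0.8949), θ = π/2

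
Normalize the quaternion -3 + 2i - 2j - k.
-0.7071 + 0.4714i - 0.4714j - 0.2357k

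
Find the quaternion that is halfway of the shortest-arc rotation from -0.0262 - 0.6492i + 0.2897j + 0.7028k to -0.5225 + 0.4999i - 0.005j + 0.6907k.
-0.3582 - 0.0975i + 0.1859j + 0.9097k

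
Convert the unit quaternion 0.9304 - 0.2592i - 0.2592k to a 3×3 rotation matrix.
[[0.8656, 0.4823, 0.1344], [-0.4823, 0.7313, 0.4823], [0.1344, -0.4823, 0.8656]]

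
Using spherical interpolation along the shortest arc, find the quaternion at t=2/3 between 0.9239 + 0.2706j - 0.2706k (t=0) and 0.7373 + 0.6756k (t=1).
0.9126 + 0.1069j + 0.3947k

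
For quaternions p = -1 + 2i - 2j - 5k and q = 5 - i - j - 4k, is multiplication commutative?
No: pq = -25 + 14i + 4j - 25k ≠ -25 + 8i - 22j - 17k = qp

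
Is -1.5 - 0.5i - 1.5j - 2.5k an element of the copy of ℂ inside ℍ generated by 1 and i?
No. The quaternion -1.5 - 0.5i - 1.5j - 2.5k has j-coefficient y = -1.5 and k-coefficient z = -2.5, not both zero, so it does not lie in the complex subalgebra spanned by 1 and i.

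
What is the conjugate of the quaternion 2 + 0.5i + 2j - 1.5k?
2 - 0.5i - 2j + 1.5k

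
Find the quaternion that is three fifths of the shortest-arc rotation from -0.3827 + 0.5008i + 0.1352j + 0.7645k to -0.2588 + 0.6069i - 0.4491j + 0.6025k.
-0.3245 + 0.5929i - 0.2244j + 0.702k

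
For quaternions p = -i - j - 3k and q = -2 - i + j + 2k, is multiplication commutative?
No: pq = 6 + 3i + 7j + 4k ≠ 6 + i - 3j + 8k = qp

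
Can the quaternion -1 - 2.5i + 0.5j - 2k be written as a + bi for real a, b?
No. The quaternion -1 - 2.5i + 0.5j - 2k has j-coefficient y = 0.5 and k-coefficient z = -2, not both zero, so it does not lie in the complex subalgebra spanned by 1 and i.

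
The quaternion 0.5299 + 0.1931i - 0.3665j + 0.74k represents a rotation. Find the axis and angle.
axis = (0.2277, -0.4322, 0.8726), θ = 116°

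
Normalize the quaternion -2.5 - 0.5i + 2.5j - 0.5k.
-0.6934 - 0.1387i + 0.6934j - 0.1387k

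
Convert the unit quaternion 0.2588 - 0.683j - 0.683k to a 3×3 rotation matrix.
[[-0.866, 0.3535, -0.3535], [-0.3535, 0.067, 0.933], [0.3535, 0.933, 0.067]]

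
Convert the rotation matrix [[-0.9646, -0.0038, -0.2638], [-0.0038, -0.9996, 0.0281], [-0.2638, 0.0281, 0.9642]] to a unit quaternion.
-0.1331i + 0.0142j + 0.991k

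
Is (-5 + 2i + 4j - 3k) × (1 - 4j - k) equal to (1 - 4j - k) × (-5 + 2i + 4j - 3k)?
No: pq = 8 - 14i + 26j - 6k ≠ 8 + 18i + 22j + 10k = qp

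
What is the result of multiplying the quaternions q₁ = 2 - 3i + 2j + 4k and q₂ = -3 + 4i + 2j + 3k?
-10 + 15i + 23j - 20k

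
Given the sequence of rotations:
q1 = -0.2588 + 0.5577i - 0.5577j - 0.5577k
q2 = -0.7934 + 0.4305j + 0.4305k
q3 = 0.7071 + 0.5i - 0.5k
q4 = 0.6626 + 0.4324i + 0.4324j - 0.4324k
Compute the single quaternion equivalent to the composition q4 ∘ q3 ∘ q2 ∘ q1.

q2 · q1 = 0.6855 - 0.4425i + 0.5712j + 0.091k
q3 · q2 · q1 = 0.7515 + 0.3155i + 0.5796j + 0.0072k
q4 · q3 · q2 · q1 = 0.114 + 0.7877i + 0.5695j - 0.206k
0.114 + 0.7877i + 0.5695j - 0.206k


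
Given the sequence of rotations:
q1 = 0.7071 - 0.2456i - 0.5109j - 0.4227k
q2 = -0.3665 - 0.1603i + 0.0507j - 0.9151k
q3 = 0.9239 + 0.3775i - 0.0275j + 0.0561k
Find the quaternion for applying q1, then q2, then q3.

q2 · q1 = -0.6594 - 0.5123i + 0.3801j - 0.3978k
q3 · q2 · q1 = -0.3831 - 0.7326i + 0.4907j - 0.2751k
-0.3831 - 0.7326i + 0.4907j - 0.2751k


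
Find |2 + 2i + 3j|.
√17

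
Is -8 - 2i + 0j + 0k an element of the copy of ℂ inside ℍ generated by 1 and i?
Yes. The quaternion -8 - 2i has j- and k-coefficients y = z = 0, so it lies in the complex subalgebra spanned by 1 and i.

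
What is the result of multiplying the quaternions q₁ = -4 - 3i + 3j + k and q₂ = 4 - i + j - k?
-21 - 12i + 4j + 8k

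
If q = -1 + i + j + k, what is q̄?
-1 - i - j - k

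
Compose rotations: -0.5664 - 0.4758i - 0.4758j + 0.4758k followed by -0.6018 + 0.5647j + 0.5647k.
0.3409 + 0.8237i - 0.3022j - 0.3375k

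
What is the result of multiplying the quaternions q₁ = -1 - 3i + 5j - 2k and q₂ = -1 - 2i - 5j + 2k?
24 + 5i + 10j + 25k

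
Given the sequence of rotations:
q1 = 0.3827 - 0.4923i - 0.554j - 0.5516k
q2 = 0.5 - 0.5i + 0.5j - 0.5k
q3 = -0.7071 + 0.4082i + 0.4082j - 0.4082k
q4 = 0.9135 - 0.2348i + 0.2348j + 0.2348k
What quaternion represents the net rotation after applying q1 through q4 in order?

q2 · q1 = -0.0536 - 0.9903i - 0.1153j + 0.056k
q3 · q2 · q1 = 0.5121 + 0.6542i + 0.441j + 0.3395k
q4 · q3 · q2 · q1 = 0.4381 + 0.4535i + 0.7564j + 0.1732k
0.4381 + 0.4535i + 0.7564j + 0.1732k


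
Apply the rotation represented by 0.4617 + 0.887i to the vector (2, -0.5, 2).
(2, -1.351, -1.557)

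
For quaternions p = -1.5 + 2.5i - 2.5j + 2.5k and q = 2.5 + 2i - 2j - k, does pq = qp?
No: pq = -11.25 + 10.75i + 4.25j + 7.75k ≠ -11.25 - 4.25i - 10.75j + 7.75k = qp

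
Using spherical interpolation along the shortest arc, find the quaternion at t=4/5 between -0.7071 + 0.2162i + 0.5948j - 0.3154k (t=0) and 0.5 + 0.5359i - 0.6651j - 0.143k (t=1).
-0.5868 - 0.4034i + 0.7005j + 0.048k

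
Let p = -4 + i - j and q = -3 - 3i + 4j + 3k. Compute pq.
19 + 6i - 16j - 11k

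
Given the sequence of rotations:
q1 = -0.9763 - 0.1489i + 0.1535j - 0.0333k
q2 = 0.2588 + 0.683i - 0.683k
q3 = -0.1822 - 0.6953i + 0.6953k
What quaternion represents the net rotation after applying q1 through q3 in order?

q2 · q1 = -0.1737 - 0.6005i + 0.1642j + 0.763k
q3 · q2 · q1 = -0.9164 + 0.116i + 0.0831j - 0.374k
-0.9164 + 0.116i + 0.0831j - 0.374k


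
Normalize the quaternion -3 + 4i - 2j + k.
-0.5477 + 0.7303i - 0.3651j + 0.1826k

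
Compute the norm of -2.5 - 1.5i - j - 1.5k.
3.428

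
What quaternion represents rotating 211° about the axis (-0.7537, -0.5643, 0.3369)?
-0.2672 - 0.7263i - 0.5438j + 0.3246k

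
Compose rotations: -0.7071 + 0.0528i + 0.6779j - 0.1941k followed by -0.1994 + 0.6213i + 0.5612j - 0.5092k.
-0.3711 - 0.2136i - 0.4383j + 0.7903k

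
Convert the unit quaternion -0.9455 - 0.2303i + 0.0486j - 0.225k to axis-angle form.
axis = (-0.7073, 0.1493, -0.691), θ = 322°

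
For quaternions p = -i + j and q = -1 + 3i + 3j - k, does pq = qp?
No: pq = -2j - 6k ≠ 2i + 6k = qp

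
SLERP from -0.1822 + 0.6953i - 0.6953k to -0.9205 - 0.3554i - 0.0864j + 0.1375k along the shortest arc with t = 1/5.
0.0912 + 0.7338i + 0.0242j - 0.6728k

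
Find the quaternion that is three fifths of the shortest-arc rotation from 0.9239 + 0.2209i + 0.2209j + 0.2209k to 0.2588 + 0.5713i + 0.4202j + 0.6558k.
0.5889 + 0.4768i + 0.3772j + 0.5326k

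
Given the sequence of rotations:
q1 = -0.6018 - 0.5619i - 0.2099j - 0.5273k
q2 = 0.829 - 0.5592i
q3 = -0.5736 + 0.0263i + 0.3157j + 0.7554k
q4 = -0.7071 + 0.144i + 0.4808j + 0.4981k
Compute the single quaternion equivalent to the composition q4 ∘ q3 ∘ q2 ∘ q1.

q2 · q1 = -0.8131 - 0.1293i - 0.4689j - 0.3198k
q3 · q2 · q1 = 0.8594 + 0.306i - 0.077j - 0.4023k
q4 · q3 · q2 · q1 = -0.4143 - 0.2477i + 0.678j + 0.5543k
-0.4143 - 0.2477i + 0.678j + 0.5543k


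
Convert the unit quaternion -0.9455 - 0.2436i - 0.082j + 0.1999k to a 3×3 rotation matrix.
[[0.9066, 0.418, 0.0577], [-0.3381, 0.8014, -0.4934], [-0.2525, 0.4279, 0.8679]]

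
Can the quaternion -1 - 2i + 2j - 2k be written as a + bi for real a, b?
No. The quaternion -1 - 2i + 2j - 2k has j-coefficient y = 2 and k-coefficient z = -2, not both zero, so it does not lie in the complex subalgebra spanned by 1 and i.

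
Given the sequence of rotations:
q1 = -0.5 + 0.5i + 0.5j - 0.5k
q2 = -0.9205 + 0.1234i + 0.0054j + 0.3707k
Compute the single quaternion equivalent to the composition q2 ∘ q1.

q2 · q1 = 0.5812 - 0.71i - 0.2159j + 0.3339k
0.5812 - 0.71i - 0.2159j + 0.3339k


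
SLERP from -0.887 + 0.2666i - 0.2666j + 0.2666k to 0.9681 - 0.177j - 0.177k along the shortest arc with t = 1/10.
-0.9074 + 0.2422i - 0.2236j + 0.2608k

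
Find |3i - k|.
√10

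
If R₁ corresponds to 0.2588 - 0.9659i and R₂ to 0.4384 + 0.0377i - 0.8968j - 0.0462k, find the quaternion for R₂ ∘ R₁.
0.1499 - 0.4137i - 0.1875j - 0.8782k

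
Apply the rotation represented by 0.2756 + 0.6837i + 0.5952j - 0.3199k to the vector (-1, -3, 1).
(-3.167, -0.977, 0.134)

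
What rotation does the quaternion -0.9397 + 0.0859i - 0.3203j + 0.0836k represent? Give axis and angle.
axis = (0.2512, -0.9366, 0.2444), θ = 320°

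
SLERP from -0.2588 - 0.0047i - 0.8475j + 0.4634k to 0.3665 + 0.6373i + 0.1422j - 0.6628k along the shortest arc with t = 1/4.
-0.3186 - 0.1923i - 0.7306j + 0.5725k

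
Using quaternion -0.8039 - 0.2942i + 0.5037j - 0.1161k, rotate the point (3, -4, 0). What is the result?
(3.329, -3.529, 1.21)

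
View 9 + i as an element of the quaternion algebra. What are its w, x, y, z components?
9 + i + 0j + 0k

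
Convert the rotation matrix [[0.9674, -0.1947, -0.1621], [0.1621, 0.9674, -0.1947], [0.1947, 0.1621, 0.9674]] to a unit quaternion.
0.9877 + 0.0903i - 0.0903j + 0.0903k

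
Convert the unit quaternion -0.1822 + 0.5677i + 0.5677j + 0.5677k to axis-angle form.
axis = (√3/3, √3/3, √3/3), θ = 201°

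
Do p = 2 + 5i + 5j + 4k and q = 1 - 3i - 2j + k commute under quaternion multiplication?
No: pq = 23 + 12i - 16j + 11k ≠ 23 - 14i + 18j + k = qp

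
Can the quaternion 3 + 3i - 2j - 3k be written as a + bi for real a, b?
No. The quaternion 3 + 3i - 2j - 3k has j-coefficient y = -2 and k-coefficient z = -3, not both zero, so it does not lie in the complex subalgebra spanned by 1 and i.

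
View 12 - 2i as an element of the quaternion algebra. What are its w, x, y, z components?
12 - 2i + 0j + 0k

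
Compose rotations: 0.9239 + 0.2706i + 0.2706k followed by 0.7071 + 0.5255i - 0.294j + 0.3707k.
0.4108 + 0.5973i - 0.3135j + 0.6134k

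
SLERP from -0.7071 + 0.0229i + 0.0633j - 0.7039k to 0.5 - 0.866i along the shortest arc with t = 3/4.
-0.6423 + 0.7333i + 0.02j - 0.2221k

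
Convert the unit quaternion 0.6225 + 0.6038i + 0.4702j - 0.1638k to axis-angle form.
axis = (0.7715, 0.6008, -0.2093), θ = 103°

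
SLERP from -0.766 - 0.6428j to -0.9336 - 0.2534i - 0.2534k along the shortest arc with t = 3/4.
-0.9432 - 0.1988i - 0.1768j - 0.1988k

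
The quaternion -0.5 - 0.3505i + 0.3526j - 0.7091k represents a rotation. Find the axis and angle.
axis = (-0.4047, 0.4071, -0.8188), θ = 4π/3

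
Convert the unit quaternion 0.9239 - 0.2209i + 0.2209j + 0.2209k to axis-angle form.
axis = (-√3/3, √3/3, √3/3), θ = π/4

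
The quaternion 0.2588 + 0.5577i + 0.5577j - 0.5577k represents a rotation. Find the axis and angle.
axis = (√3/3, √3/3, -√3/3), θ = 5π/6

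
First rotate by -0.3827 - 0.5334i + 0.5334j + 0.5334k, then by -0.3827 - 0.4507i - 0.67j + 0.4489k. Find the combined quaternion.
0.024 - 0.2202i + 0.0532j - 0.9737k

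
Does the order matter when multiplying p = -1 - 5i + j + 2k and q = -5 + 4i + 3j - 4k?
Yes: pq = 30 + 11i - 20j - 25k ≠ 30 + 31i + 4j + 13k = qp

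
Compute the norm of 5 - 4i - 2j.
√45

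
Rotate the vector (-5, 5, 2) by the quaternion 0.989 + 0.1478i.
(-5, 4.197, 3.374)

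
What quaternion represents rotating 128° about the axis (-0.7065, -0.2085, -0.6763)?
0.4384 - 0.635i - 0.1874j - 0.6079k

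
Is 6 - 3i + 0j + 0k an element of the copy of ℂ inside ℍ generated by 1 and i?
Yes. The quaternion 6 - 3i has j- and k-coefficients y = z = 0, so it lies in the complex subalgebra spanned by 1 and i.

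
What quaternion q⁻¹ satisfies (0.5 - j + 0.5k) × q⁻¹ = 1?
0.3333 + 0.6667j - 0.3333k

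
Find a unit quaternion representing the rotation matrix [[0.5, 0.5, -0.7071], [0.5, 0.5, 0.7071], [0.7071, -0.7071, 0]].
0.7071 - 0.5i - 0.5j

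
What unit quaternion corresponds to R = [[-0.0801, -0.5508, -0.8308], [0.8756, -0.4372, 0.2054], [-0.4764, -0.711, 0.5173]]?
0.5 - 0.4582i - 0.1772j + 0.7132k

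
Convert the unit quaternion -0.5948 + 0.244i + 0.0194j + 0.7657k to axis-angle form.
axis = (0.3035, 0.0241, 0.9525), θ = 253°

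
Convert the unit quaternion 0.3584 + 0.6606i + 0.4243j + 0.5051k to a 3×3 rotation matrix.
[[0.1297, 0.1985, 0.9715], [0.9226, -0.383, -0.0449], [0.3632, 0.9021, -0.2328]]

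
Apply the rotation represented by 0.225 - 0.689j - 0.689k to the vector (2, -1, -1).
(-1.798, -1.62, -0.38)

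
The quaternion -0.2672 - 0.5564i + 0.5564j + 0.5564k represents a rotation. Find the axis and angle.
axis = (-√3/3, √3/3, √3/3), θ = 211°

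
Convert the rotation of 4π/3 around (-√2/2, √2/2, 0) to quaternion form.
-0.5 - 0.6124i + 0.6124j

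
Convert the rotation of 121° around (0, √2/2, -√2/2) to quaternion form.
0.4924 + 0.6154j - 0.6154k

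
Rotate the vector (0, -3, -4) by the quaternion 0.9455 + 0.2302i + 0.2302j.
(-2.059, -0.941, -4.458)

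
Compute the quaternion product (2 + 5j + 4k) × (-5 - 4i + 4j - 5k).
-10 - 49i - 33j - 10k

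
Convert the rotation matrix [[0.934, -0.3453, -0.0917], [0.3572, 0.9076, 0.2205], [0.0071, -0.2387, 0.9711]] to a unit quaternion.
0.9763 - 0.1176i - 0.0253j + 0.1799k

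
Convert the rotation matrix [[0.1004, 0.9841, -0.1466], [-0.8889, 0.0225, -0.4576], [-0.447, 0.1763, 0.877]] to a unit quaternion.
0.7071 + 0.2241i + 0.1062j - 0.6622k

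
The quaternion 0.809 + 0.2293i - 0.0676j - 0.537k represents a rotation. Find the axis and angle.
axis = (0.3901, -0.115, -0.9136), θ = 72°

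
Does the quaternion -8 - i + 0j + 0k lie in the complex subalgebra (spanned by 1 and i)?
Yes. The quaternion -8 - i has j- and k-coefficients y = z = 0, so it lies in the complex subalgebra spanned by 1 and i.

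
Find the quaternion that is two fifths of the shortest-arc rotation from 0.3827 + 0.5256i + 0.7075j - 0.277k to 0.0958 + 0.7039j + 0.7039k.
0.3206 + 0.3745i + 0.8562j + 0.1546k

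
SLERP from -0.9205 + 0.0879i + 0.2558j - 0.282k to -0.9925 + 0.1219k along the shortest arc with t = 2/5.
-0.9783 + 0.0542i + 0.1576j - 0.1233k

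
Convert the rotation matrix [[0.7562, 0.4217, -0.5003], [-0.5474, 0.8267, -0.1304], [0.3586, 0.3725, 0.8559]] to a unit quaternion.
0.9272 + 0.1356i - 0.2316j - 0.2613k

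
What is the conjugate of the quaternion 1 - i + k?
1 + i - k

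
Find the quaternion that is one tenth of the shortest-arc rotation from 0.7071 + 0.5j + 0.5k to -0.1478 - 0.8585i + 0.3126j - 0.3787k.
0.7071 + 0.1238i + 0.4399j + 0.5396k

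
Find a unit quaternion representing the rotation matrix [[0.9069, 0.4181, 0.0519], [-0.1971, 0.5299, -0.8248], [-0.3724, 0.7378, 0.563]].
0.866 + 0.4511i + 0.1225j - 0.1776k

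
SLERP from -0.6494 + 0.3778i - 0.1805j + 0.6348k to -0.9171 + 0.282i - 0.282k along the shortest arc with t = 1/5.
-0.7732 + 0.39i - 0.1543j + 0.4756k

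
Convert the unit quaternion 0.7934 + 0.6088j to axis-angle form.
axis = (0, 1, 0), θ = 75°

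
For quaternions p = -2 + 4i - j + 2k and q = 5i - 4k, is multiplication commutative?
No: pq = -12 - 6i + 26j + 13k ≠ -12 - 14i - 26j + 3k = qp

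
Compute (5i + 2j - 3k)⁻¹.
-0.1316i - 0.0526j + 0.0789k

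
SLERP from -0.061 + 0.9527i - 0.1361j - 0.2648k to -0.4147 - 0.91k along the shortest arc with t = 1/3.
-0.2291 + 0.7539i - 0.1077j - 0.6063k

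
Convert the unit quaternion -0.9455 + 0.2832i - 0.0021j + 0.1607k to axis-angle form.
axis = (0.8697, -0.0064, 0.4935), θ = 322°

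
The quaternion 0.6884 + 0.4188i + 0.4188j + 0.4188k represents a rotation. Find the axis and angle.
axis = (√3/3, √3/3, √3/3), θ = 93°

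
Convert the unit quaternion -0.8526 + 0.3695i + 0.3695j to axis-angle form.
axis = (√2/2, √2/2, 0), θ = 297°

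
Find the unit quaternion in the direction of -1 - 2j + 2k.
-0.3333 - 0.6667j + 0.6667k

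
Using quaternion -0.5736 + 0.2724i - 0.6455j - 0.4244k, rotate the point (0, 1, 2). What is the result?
(0.18, 2.212, 0.272)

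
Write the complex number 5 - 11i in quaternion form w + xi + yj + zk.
5 - 11i + 0j + 0k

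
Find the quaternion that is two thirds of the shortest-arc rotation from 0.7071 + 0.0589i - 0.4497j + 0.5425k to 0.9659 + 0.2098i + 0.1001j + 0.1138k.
0.9406 + 0.1697i - 0.0936j + 0.2786k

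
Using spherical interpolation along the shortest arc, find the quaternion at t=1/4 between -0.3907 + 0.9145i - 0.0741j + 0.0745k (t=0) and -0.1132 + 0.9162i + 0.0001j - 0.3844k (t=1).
-0.3293 + 0.9415i - 0.0568j - 0.0436k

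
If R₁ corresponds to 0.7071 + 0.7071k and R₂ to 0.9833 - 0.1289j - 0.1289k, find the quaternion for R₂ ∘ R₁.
0.7864 - 0.0911i - 0.0911j + 0.6041k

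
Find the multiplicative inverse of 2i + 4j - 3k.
-0.069i - 0.1379j + 0.1034k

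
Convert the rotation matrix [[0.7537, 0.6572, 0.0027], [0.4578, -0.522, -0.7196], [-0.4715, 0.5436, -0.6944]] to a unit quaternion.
0.3665 + 0.8617i + 0.3235j - 0.136k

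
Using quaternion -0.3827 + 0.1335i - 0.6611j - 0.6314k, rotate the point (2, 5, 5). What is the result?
(-2.955, 6.134, 2.765)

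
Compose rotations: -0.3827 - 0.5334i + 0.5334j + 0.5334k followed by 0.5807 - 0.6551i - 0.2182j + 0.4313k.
-0.6853 - 0.4055i + 0.5126j - 0.3211k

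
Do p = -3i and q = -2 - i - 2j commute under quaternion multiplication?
No: pq = -3 + 6i + 6k ≠ -3 + 6i - 6k = qp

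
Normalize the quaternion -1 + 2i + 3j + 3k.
-0.2085 + 0.417i + 0.6255j + 0.6255k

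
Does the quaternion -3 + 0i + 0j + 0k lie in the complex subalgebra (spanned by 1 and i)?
Yes. The quaternion -3 has j- and k-coefficients y = z = 0, so it lies in the complex subalgebra spanned by 1 and i.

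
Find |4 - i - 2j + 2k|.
5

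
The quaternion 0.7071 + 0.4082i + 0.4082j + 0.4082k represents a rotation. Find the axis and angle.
axis = (√3/3, √3/3, √3/3), θ = π/2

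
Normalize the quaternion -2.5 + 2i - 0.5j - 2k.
-0.6565 + 0.5252i - 0.1313j - 0.5252k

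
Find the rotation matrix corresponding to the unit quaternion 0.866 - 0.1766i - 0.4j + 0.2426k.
[[0.5623, -0.2789, -0.7785], [0.5615, 0.8199, 0.1118], [0.6071, -0.5, 0.6176]]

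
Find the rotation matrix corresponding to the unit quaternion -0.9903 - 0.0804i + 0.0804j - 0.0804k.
[[0.9741, -0.1722, -0.1463], [0.1463, 0.9741, -0.1722], [0.1722, 0.1463, 0.9741]]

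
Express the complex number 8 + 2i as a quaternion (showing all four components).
8 + 2i + 0j + 0k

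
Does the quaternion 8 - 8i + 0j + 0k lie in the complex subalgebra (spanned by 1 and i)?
Yes. The quaternion 8 - 8i has j- and k-coefficients y = z = 0, so it lies in the complex subalgebra spanned by 1 and i.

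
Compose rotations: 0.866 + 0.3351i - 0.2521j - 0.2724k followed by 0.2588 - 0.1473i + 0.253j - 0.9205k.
0.0865 - 0.3418i - 0.1947j - 0.9153k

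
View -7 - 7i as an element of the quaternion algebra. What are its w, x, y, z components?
-7 - 7i + 0j + 0k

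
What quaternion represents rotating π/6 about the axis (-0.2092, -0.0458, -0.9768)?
0.9659 - 0.0541i - 0.0119j - 0.2528k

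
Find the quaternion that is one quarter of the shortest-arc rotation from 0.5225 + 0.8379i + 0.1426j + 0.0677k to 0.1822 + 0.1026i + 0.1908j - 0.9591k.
0.5275 + 0.7789i + 0.1937j - 0.2784k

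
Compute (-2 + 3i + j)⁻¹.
-0.1429 - 0.2143i - 0.0714j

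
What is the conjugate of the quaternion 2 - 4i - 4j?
2 + 4i + 4j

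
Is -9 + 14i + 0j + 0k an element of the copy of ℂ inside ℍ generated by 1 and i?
Yes. The quaternion -9 + 14i has j- and k-coefficients y = z = 0, so it lies in the complex subalgebra spanned by 1 and i.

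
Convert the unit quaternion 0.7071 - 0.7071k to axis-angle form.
axis = (0, 0, -1), θ = π/2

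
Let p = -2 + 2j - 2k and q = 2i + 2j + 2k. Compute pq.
4i - 8j - 8k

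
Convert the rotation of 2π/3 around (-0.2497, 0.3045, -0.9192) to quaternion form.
0.5 - 0.2162i + 0.2637j - 0.7961k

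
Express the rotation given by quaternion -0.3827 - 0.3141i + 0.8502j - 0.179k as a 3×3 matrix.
[[-0.5098, -0.6711, -0.5383], [-0.3971, 0.7386, -0.5448], [0.7632, -0.064, -0.643]]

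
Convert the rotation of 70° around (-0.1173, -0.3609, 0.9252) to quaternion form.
0.8192 - 0.0673i - 0.207j + 0.5307k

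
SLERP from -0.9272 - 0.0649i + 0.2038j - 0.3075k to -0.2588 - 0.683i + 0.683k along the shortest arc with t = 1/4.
-0.9327 - 0.3089i + 0.1842j - 0.0276k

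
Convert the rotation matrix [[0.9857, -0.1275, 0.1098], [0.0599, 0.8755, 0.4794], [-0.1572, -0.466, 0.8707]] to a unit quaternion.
0.9659 - 0.2447i + 0.0691j + 0.0485k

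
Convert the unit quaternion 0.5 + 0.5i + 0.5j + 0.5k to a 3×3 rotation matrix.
[[0, 0, 1], [1, 0, 0], [0, 1, 0]]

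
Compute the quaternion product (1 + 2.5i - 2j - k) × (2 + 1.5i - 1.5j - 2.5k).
-7.25 + 10i - 0.75j - 5.25k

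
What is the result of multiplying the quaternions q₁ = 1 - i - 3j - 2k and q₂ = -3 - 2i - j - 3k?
-14 + 8i + 9j - 2k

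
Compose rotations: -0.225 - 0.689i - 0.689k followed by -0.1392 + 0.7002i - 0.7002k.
0.0313 - 0.0616i + 0.9649j + 0.2535k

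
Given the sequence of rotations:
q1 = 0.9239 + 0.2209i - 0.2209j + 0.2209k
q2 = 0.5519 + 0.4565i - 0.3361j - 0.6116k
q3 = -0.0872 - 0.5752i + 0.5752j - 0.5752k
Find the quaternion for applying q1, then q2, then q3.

q2 · q1 = 0.4699 + 0.3343i - 0.6684j - 0.4697k
q3 · q2 · q1 = 0.2656 - 0.9541i - 0.1339j - 0.0372k
0.2656 - 0.9541i - 0.1339j - 0.0372k


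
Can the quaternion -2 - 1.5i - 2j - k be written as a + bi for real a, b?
No. The quaternion -2 - 1.5i - 2j - k has j-coefficient y = -2 and k-coefficient z = -1, not both zero, so it does not lie in the complex subalgebra spanned by 1 and i.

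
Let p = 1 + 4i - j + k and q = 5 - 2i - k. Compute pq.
14 + 19i - 3j + 2k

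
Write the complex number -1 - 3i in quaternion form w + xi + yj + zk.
-1 - 3i + 0j + 0k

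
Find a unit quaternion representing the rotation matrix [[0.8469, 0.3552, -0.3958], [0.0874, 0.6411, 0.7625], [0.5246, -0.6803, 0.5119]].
0.866 - 0.4165i - 0.2657j - 0.0773k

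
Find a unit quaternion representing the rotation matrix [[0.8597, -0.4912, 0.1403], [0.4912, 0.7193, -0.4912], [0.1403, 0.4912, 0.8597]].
0.9272 + 0.2649i + 0.2649k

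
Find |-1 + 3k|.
√10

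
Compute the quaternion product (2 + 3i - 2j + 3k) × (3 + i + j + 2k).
-1 + 4i - 7j + 18k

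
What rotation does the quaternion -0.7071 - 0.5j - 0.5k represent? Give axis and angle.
axis = (0, -√2/2, -√2/2), θ = 3π/2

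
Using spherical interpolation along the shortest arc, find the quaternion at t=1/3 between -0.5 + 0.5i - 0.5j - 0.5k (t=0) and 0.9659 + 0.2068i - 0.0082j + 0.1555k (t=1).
-0.7642 + 0.2924i - 0.3723j - 0.4381k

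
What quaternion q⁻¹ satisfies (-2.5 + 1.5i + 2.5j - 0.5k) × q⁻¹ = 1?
-0.1667 - 0.1i - 0.1667j + 0.0333k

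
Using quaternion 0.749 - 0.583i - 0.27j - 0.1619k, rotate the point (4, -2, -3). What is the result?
(2.739, -3.129, 3.421)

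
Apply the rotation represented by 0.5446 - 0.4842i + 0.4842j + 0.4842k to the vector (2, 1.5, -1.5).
(-1.458, -1.284, -2.174)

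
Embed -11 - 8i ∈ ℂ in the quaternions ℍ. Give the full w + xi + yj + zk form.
-11 - 8i + 0j + 0k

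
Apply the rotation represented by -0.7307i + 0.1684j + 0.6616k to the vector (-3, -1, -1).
(1.009, 1.459, 2.802)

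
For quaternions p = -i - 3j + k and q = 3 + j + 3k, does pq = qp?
No: pq = -13i - 6j + 2k ≠ 7i - 12j + 4k = qp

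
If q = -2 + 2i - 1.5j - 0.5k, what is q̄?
-2 - 2i + 1.5j + 0.5k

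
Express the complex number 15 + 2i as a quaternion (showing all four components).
15 + 2i + 0j + 0k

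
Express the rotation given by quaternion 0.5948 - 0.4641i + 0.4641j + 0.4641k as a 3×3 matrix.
[[0.1384, -0.9829, 0.1213], [0.1213, 0.1384, 0.9829], [-0.9829, -0.1213, 0.1384]]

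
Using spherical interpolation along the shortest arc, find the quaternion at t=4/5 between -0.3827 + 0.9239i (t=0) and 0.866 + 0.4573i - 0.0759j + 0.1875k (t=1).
0.6932 + 0.6958i - 0.0706j + 0.1743k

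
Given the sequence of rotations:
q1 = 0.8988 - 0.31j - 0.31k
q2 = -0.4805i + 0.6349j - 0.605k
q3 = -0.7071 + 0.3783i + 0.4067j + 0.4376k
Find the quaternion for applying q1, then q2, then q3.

q2 · q1 = 0.0093 - 0.8162i + 0.4217j - 0.3948k
q3 · q2 · q1 = 0.3035 + 0.2356i - 0.5022j + 0.7747k
0.3035 + 0.2356i - 0.5022j + 0.7747k


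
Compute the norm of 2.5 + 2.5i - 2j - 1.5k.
4.33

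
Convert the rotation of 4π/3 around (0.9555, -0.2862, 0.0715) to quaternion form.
-0.5 + 0.8275i - 0.2479j + 0.0619k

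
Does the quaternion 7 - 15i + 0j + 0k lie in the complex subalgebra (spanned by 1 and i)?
Yes. The quaternion 7 - 15i has j- and k-coefficients y = z = 0, so it lies in the complex subalgebra spanned by 1 and i.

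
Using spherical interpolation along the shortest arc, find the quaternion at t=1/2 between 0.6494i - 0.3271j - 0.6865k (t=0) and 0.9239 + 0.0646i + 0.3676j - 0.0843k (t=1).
-0.6467 + 0.4094i - 0.4863j - 0.4215k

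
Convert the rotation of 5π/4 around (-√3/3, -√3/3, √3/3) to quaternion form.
-0.3827 - 0.5334i - 0.5334j + 0.5334k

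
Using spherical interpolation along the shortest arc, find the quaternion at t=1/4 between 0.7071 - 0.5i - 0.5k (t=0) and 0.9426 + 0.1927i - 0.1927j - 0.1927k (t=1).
0.8235 - 0.3417i - 0.054j - 0.4496k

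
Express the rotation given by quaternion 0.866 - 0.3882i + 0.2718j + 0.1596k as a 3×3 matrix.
[[0.8013, -0.4875, 0.3468], [0.0654, 0.6477, 0.7591], [-0.5947, -0.5856, 0.5509]]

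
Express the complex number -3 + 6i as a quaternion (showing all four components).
-3 + 6i + 0j + 0k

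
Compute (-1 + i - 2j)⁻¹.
-0.1667 - 0.1667i + 0.3333j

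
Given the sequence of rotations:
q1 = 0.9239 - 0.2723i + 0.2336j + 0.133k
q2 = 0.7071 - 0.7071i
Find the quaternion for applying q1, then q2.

q2 · q1 = 0.4607 - 0.8458i + 0.2592j - 0.0711k
0.4607 - 0.8458i + 0.2592j - 0.0711k


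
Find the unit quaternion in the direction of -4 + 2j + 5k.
-0.5963 + 0.2981j + 0.7454k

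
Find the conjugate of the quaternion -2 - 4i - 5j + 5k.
-2 + 4i + 5j - 5k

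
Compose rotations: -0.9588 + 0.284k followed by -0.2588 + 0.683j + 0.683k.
0.0542 + 0.194i - 0.6549j - 0.7284k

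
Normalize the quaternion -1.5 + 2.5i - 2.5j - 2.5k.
-0.3273 + 0.5455i - 0.5455j - 0.5455k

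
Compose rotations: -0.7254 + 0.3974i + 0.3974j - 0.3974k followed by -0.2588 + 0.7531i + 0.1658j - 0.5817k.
-0.4086 - 0.4839i - 0.155j + 0.7582k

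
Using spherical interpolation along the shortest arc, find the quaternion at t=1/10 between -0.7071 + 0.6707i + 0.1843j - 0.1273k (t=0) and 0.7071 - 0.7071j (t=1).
-0.7342 + 0.6197i + 0.2511j - 0.1176k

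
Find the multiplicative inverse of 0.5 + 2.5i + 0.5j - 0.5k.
0.0714 - 0.3571i - 0.0714j + 0.0714k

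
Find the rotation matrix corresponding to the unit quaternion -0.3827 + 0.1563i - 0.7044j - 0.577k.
[[-0.6582, -0.6618, 0.3588], [0.2214, 0.2853, 0.9325], [-0.7195, 0.6932, -0.0412]]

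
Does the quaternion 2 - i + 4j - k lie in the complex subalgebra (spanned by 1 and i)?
No. The quaternion 2 - i + 4j - k has j-coefficient y = 4 and k-coefficient z = -1, not both zero, so it does not lie in the complex subalgebra spanned by 1 and i.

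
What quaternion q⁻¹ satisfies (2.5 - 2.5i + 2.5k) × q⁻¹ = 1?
0.1333 + 0.1333i - 0.1333k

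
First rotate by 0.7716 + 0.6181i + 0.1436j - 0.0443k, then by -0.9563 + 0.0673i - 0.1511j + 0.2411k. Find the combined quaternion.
-0.7471 - 0.5671i - 0.1019j + 0.3315k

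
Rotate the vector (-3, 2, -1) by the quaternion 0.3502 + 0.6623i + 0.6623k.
(-2.173, -2.437, -1.827)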